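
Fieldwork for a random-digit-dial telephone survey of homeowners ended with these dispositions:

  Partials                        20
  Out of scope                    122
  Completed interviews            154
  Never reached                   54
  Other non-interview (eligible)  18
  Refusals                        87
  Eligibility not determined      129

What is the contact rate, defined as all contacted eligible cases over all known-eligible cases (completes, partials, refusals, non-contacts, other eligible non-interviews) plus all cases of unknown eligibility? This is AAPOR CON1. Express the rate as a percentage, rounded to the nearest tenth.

60.4%

Top → 154 + 20 + 87 + 18 = 279
Base → 154 + 20 + 87 + 54 + 18 + 129 = 462
CON1 = 279 / 462 = 0.6039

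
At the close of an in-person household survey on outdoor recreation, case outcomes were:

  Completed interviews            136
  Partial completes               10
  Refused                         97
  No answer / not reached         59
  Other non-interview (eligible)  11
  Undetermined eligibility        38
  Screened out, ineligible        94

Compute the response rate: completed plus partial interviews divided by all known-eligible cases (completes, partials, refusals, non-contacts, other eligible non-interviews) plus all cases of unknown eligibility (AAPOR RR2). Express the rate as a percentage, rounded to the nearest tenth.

Top: 136 + 10 = 146
Denominator: 136 + 10 + 97 + 59 + 11 + 38 = 351
RR2 = 146 / 351 = 0.4160

41.6%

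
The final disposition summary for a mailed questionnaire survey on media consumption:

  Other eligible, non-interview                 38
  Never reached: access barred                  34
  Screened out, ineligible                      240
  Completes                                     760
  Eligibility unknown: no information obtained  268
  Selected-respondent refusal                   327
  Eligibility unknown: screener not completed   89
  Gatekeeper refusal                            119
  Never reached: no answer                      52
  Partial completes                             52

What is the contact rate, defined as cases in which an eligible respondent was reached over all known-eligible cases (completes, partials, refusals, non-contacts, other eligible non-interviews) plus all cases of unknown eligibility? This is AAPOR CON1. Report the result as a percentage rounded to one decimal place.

74.5%

Refusals = 119 + 327 = 446
No answer / not reached = 52 + 34 = 86
Undetermined eligibility = 89 + 268 = 357
Numerator = 760 + 52 + 446 + 38 = 1296
Base = 760 + 52 + 446 + 86 + 38 + 357 = 1739
CON1 = 1296 / 1739 = 0.7453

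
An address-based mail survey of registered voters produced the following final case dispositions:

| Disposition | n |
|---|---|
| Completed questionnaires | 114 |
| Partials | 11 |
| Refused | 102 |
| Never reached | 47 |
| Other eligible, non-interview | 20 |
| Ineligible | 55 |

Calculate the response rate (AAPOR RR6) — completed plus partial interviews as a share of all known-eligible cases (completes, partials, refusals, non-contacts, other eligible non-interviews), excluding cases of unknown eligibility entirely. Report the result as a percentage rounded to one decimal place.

Num = 114 + 11 = 125
Denom = 114 + 11 + 102 + 47 + 20 = 294
RR6 = 125 / 294 = 0.4252

42.5%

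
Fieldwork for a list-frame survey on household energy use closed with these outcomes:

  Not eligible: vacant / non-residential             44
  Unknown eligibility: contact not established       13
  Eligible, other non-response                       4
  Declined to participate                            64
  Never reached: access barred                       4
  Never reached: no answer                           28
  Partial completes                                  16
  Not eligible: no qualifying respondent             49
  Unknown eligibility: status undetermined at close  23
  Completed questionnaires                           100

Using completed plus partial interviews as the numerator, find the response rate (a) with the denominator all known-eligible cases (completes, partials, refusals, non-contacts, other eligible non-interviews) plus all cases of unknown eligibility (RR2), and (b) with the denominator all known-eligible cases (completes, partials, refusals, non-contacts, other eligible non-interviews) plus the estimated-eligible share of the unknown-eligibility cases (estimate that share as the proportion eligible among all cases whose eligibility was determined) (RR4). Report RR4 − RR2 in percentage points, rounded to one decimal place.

Non-contacts = 28 + 4 = 32
Unknown eligibility = 13 + 23 = 36
Not eligible = 49 + 44 = 93
Numerator: 100 + 16 = 116
Base: 100 + 16 + 64 + 32 + 4 + 36 = 252
RR2 = 116 / 252 = 0.4603
Known eligible: 100 + 16 + 64 + 32 + 4 = 216
e = 216 / (216 + 93) = 216 / 309 = 0.6990
Eligible share of unknowns: 0.6990 × 36 = 25.16
Base: 216 + 25.16 = 241.16
RR4 = 116 / 241.16 = 0.4810
Difference = 48.10 − 46.03 = 2.07 percentage points

2.1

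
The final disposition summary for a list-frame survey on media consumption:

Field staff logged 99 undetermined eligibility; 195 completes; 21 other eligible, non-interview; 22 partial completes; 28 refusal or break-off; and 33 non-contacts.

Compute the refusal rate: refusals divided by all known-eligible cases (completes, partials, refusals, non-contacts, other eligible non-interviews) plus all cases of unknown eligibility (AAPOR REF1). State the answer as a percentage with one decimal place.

7.0%

Numerator → 28
Base → 195 + 22 + 28 + 33 + 21 + 99 = 398
REF1 = 28 / 398 = 0.0704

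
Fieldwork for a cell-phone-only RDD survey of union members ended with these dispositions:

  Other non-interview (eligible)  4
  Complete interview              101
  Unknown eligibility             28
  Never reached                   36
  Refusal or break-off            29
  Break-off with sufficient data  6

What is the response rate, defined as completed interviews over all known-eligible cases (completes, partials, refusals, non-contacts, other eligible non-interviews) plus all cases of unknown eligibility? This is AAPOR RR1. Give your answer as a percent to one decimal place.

Top: 101
Denom: 101 + 6 + 29 + 36 + 4 + 28 = 204
RR1 = 101 / 204 = 0.4951

49.5%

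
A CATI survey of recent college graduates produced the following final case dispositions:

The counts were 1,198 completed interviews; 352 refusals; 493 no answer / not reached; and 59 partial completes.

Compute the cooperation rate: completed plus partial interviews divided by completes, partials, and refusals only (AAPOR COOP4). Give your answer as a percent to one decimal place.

Top → 1198 + 59 = 1257
Denominator → 1198 + 59 + 352 = 1609
COOP4 = 1257 / 1609 = 0.7812

78.1%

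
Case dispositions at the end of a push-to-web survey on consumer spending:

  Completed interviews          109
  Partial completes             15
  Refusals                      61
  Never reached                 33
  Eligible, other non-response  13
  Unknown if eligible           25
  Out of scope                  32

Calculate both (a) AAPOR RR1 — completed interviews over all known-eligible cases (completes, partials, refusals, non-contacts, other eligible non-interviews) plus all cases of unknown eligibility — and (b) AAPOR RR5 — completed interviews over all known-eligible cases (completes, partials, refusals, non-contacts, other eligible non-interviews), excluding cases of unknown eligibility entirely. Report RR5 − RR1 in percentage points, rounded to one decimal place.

4.6

Numerator: 109
Denominator: 109 + 15 + 61 + 33 + 13 + 25 = 256
RR1 = 109 / 256 = 0.4258
Denominator: 109 + 15 + 61 + 33 + 13 = 231
RR5 = 109 / 231 = 0.4719
Difference = 47.19 − 42.58 = 4.61 percentage points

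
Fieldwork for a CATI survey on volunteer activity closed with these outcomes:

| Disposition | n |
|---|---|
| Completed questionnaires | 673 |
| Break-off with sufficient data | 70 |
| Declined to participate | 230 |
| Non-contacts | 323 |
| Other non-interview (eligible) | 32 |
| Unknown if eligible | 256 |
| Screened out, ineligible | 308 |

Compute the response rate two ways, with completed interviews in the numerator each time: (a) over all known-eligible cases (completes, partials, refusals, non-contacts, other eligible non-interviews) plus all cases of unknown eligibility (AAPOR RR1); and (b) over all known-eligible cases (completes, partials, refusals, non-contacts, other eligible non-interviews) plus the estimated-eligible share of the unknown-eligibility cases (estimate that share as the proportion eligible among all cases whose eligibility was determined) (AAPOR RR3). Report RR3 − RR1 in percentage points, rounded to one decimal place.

Top = 673
Base = 673 + 70 + 230 + 323 + 32 + 256 = 1584
RR1 = 673 / 1584 = 0.4249
Eligible (known) = 673 + 70 + 230 + 323 + 32 = 1328
e = 1328 / (1328 + 308) = 1328 / 1636 = 0.8117
e × U = 0.8117 × 256 = 207.80
Base = 1328 + 207.80 = 1535.80
RR3 = 673 / 1535.80 = 0.4382
Difference = 43.82 − 42.49 = 1.33 percentage points

1.3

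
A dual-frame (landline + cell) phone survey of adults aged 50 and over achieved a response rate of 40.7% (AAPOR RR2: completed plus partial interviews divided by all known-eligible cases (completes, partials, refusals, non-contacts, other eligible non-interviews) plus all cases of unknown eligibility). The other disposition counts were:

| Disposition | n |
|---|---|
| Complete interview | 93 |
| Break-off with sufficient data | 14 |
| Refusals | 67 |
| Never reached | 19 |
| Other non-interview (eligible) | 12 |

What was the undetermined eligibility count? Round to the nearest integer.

Numerator → 93 + 14 = 107
RR2 = 107 / D = 0.407
D = 107 / 0.407 = 262.9
Other denominator terms total 205
undetermined eligibility = 262.9 − 205 ≈ 58

58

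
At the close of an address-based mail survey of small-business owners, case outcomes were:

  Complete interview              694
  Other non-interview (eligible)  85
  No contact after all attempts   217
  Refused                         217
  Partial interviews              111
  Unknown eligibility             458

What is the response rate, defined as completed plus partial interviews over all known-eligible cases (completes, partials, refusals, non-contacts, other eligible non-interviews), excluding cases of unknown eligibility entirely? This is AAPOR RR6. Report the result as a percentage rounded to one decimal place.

Num → 694 + 111 = 805
Base → 694 + 111 + 217 + 217 + 85 = 1324
RR6 = 805 / 1324 = 0.6080

60.8%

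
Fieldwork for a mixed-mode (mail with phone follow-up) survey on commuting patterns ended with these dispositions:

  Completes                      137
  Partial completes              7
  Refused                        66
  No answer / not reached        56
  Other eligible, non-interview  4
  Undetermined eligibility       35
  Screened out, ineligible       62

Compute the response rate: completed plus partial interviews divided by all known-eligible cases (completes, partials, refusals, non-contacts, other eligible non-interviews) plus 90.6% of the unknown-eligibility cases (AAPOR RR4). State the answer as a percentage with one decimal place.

47.7%

Num: 137 + 7 = 144
Determined eligible: 137 + 7 + 66 + 56 + 4 = 270
Estimated eligible among unknowns: 0.9060 × 35 = 31.71
Base: 270 + 31.71 = 301.71
RR4 = 144 / 301.71 = 0.4773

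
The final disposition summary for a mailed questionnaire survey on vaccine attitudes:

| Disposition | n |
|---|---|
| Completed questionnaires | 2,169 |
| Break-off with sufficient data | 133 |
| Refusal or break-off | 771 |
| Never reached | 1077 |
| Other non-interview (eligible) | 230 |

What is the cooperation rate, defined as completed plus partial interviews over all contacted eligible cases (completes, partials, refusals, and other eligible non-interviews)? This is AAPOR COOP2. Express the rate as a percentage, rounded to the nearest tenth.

Numerator → 2169 + 133 = 2302
Base → 2169 + 133 + 771 + 230 = 3303
COOP2 = 2302 / 3303 = 0.6969

69.7%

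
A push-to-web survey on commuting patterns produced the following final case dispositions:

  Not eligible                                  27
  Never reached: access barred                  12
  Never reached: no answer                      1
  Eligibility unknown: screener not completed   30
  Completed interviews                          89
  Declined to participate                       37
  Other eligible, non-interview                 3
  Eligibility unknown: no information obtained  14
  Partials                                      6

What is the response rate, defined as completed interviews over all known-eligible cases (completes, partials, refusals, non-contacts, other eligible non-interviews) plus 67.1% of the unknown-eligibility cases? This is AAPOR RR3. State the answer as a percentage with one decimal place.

50.1%

Never reached = 1 + 12 = 13
Undetermined eligibility = 30 + 14 = 44
Numerator: 89
Known eligible: 89 + 6 + 37 + 13 + 3 = 148
Eligible share of unknowns: 0.6710 × 44 = 29.52
Denominator: 148 + 29.52 = 177.52
RR3 = 89 / 177.52 = 0.5014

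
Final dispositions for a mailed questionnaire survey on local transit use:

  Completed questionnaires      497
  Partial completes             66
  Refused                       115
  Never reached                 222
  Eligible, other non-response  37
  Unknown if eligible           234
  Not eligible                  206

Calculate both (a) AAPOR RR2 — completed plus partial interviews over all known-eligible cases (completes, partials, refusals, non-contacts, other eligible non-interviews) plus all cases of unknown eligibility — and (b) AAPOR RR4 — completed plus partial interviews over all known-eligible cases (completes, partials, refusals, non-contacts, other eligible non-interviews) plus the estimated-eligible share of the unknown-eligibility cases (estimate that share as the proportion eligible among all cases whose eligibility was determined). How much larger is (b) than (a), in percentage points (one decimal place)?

1.8

Numerator → 497 + 66 = 563
Base → 497 + 66 + 115 + 222 + 37 + 234 = 1171
RR2 = 563 / 1171 = 0.4808
Eligible (known) → 497 + 66 + 115 + 222 + 37 = 937
e = 937 / (937 + 206) = 937 / 1143 = 0.8198
e × U → 0.8198 × 234 = 191.83
Base → 937 + 191.83 = 1128.83
RR4 = 563 / 1128.83 = 0.4987
Difference = 49.87 − 48.08 = 1.79 percentage points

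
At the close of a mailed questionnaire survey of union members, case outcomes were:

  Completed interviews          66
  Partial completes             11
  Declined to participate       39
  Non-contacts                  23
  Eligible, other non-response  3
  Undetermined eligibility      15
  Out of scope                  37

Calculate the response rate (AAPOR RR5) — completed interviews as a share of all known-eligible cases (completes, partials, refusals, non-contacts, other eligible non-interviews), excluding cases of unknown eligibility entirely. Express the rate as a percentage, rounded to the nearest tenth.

46.5%

Num → 66
Denominator → 66 + 11 + 39 + 23 + 3 = 142
RR5 = 66 / 142 = 0.4648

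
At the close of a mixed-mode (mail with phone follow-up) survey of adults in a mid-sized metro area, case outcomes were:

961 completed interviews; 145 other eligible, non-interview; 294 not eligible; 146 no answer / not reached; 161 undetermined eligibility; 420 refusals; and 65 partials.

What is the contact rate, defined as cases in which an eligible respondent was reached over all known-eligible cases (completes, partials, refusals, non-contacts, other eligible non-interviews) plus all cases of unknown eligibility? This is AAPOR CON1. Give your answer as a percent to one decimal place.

83.8%

Numerator → 961 + 65 + 420 + 145 = 1591
Denom → 961 + 65 + 420 + 146 + 145 + 161 = 1898
CON1 = 1591 / 1898 = 0.8383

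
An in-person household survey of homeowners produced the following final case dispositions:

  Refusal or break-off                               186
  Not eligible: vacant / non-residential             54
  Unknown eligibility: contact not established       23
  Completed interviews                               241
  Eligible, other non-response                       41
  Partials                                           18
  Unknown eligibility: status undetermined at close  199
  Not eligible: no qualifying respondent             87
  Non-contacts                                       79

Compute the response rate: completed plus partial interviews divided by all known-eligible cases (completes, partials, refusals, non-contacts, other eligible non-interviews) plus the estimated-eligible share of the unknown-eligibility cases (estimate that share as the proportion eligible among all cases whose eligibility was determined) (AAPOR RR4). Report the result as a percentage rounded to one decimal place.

Eligibility not determined = 23 + 199 = 222
Not eligible = 87 + 54 = 141
Numerator = 241 + 18 = 259
Eligible (known) = 241 + 18 + 186 + 79 + 41 = 565
e = 565 / (565 + 141) = 565 / 706 = 0.8003
e × U = 0.8003 × 222 = 177.67
Denom = 565 + 177.67 = 742.67
RR4 = 259 / 742.67 = 0.3487

34.9%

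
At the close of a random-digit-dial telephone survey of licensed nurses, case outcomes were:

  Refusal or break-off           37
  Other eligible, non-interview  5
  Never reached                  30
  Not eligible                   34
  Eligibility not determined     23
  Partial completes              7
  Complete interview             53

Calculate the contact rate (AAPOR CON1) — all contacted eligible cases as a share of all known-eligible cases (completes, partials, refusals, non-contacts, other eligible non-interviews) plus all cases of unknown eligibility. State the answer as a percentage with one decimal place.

Num = 53 + 7 + 37 + 5 = 102
Denom = 53 + 7 + 37 + 30 + 5 + 23 = 155
CON1 = 102 / 155 = 0.6581

65.8%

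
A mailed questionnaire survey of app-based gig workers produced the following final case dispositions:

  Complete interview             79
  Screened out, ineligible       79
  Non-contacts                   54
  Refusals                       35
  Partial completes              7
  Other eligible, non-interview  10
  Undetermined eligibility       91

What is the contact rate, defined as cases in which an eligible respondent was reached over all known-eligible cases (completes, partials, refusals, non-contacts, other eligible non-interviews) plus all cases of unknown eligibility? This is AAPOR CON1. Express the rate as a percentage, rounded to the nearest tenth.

47.5%

Numerator → 79 + 7 + 35 + 10 = 131
Denom → 79 + 7 + 35 + 54 + 10 + 91 = 276
CON1 = 131 / 276 = 0.4746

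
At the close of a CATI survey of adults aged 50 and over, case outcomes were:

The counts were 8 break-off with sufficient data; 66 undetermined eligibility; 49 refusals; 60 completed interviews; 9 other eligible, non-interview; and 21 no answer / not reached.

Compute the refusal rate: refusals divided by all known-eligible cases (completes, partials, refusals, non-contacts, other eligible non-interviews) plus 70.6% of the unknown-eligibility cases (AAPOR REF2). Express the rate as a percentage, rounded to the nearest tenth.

Top → 49
Eligible (known) → 60 + 8 + 49 + 21 + 9 = 147
e × U → 0.7060 × 66 = 46.60
Base → 147 + 46.60 = 193.60
REF2 = 49 / 193.60 = 0.2531

25.3%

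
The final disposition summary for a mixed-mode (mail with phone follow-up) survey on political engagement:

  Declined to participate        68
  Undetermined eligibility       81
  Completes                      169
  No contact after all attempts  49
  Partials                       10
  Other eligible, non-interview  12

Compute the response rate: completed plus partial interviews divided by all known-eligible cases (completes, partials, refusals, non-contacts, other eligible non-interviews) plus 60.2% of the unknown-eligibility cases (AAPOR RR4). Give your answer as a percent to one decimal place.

Top → 169 + 10 = 179
Determined eligible → 169 + 10 + 68 + 49 + 12 = 308
Eligible share of unknowns → 0.6020 × 81 = 48.76
Denom → 308 + 48.76 = 356.76
RR4 = 179 / 356.76 = 0.5017

50.2%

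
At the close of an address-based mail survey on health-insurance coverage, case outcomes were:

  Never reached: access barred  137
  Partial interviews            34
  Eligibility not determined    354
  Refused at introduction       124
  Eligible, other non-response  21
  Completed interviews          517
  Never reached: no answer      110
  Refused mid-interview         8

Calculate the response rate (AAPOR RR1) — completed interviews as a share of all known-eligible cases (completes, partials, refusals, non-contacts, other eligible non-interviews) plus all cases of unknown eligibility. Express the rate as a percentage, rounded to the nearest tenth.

Refused = 124 + 8 = 132
Non-contacts = 110 + 137 = 247
Numerator → 517
Base → 517 + 34 + 132 + 247 + 21 + 354 = 1305
RR1 = 517 / 1305 = 0.3962

39.6%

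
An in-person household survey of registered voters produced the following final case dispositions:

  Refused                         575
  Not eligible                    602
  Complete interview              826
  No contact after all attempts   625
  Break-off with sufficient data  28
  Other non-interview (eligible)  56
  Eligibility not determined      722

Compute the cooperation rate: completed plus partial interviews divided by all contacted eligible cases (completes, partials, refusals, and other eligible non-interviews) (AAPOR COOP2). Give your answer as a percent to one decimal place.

Num: 826 + 28 = 854
Denom: 826 + 28 + 575 + 56 = 1485
COOP2 = 854 / 1485 = 0.5751

57.5%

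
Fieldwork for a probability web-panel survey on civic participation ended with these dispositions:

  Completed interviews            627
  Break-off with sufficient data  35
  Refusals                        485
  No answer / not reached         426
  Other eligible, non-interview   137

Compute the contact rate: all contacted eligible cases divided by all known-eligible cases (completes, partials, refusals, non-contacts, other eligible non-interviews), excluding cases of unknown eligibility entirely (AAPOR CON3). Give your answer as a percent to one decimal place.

Numerator → 627 + 35 + 485 + 137 = 1284
Base → 627 + 35 + 485 + 426 + 137 = 1710
CON3 = 1284 / 1710 = 0.7509

75.1%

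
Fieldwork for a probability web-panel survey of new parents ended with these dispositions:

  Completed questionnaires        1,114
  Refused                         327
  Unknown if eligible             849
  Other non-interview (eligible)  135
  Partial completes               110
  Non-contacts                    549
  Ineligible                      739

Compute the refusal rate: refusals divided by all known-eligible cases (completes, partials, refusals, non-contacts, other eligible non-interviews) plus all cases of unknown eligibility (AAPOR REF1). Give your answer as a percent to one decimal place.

Num: 327
Base: 1114 + 110 + 327 + 549 + 135 + 849 = 3084
REF1 = 327 / 3084 = 0.1060

10.6%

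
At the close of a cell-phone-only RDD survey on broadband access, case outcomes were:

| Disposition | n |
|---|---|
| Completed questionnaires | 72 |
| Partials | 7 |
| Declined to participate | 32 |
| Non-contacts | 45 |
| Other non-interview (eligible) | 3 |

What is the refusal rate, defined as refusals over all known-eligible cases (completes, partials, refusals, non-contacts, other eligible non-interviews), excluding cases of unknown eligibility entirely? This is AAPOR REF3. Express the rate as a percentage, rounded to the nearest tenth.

20.1%

Numerator → 32
Base → 72 + 7 + 32 + 45 + 3 = 159
REF3 = 32 / 159 = 0.2013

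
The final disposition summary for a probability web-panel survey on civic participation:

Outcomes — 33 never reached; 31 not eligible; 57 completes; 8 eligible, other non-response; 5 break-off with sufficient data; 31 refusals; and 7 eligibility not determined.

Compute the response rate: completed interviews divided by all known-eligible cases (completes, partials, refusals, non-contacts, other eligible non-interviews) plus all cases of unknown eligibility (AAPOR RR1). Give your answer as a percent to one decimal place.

Num → 57
Denom → 57 + 5 + 31 + 33 + 8 + 7 = 141
RR1 = 57 / 141 = 0.4043

40.4%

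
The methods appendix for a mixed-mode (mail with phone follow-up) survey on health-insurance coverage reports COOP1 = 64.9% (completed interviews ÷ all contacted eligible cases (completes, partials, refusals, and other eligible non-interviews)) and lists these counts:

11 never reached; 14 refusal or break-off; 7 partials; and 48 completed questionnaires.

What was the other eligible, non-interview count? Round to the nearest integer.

COOP1 = 48 / D = 0.649
D = 48 / 0.649 = 74.0
Other denominator terms total 69
other eligible, non-interview = 74.0 − 69 ≈ 5

5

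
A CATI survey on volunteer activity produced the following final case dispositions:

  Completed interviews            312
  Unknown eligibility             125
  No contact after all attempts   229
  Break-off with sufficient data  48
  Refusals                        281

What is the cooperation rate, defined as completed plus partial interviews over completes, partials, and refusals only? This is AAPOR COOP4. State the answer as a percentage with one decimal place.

Num: 312 + 48 = 360
Denom: 312 + 48 + 281 = 641
COOP4 = 360 / 641 = 0.5616

56.2%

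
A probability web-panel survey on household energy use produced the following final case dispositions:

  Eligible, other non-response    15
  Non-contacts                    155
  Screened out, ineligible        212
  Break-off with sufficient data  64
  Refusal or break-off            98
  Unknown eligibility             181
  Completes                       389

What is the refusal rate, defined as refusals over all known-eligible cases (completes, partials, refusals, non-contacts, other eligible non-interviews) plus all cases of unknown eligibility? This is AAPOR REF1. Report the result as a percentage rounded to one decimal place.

Top → 98
Denominator → 389 + 64 + 98 + 155 + 15 + 181 = 902
REF1 = 98 / 902 = 0.1086

10.9%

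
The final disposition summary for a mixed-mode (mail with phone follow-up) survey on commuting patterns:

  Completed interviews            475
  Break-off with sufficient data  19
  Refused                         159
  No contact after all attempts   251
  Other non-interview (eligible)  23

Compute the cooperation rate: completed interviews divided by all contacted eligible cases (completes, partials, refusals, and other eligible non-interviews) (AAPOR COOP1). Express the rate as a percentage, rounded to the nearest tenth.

70.3%

Numerator → 475
Base → 475 + 19 + 159 + 23 = 676
COOP1 = 475 / 676 = 0.7027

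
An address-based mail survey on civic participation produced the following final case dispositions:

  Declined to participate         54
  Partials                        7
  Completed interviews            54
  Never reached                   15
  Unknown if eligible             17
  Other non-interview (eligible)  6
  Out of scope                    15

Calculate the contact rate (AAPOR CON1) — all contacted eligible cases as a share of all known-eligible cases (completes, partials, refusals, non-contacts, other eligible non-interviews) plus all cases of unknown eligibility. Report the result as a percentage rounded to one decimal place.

79.1%

Numerator = 54 + 7 + 54 + 6 = 121
Denominator = 54 + 7 + 54 + 15 + 6 + 17 = 153
CON1 = 121 / 153 = 0.7908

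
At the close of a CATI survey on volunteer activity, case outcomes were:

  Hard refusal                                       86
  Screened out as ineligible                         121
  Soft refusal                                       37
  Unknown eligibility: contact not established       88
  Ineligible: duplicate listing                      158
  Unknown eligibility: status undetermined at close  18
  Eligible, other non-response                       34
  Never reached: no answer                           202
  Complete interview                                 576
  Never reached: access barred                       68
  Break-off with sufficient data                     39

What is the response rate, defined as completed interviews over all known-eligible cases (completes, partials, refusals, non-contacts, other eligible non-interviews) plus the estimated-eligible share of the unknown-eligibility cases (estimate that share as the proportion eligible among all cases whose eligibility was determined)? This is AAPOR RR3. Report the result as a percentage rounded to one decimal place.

51.2%

Refusal or break-off = 86 + 37 = 123
Never reached = 202 + 68 = 270
Unknown eligibility = 88 + 18 = 106
Out of scope = 121 + 158 = 279
Num: 576
Eligible (known): 576 + 39 + 123 + 270 + 34 = 1042
e = 1042 / (1042 + 279) = 1042 / 1321 = 0.7888
Eligible share of unknowns: 0.7888 × 106 = 83.61
Denominator: 1042 + 83.61 = 1125.61
RR3 = 576 / 1125.61 = 0.5117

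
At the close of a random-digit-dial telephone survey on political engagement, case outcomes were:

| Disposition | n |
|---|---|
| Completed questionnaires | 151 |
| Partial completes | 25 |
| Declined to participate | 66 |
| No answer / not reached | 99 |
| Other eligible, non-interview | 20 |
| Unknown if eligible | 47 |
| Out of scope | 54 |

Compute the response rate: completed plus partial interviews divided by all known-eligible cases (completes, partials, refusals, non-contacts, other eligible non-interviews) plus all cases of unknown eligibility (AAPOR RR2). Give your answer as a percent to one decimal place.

43.1%

Num → 151 + 25 = 176
Denominator → 151 + 25 + 66 + 99 + 20 + 47 = 408
RR2 = 176 / 408 = 0.4314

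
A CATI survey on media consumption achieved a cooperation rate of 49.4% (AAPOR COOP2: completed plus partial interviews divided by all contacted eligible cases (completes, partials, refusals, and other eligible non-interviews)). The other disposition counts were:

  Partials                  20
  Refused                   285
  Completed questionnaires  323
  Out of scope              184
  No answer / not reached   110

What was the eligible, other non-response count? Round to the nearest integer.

Num: 323 + 20 = 343
COOP2 = 343 / D = 0.494
D = 343 / 0.494 = 694.3
Rest of base = 628
eligible, other non-response = 694.3 − 628 ≈ 66

66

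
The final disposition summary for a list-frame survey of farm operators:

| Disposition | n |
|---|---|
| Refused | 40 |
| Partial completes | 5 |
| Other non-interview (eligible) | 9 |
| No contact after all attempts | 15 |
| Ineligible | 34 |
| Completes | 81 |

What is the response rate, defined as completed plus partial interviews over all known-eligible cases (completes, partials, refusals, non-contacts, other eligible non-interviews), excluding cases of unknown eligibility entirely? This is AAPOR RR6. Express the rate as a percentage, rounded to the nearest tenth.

57.3%

Numerator = 81 + 5 = 86
Denominator = 81 + 5 + 40 + 15 + 9 = 150
RR6 = 86 / 150 = 0.5733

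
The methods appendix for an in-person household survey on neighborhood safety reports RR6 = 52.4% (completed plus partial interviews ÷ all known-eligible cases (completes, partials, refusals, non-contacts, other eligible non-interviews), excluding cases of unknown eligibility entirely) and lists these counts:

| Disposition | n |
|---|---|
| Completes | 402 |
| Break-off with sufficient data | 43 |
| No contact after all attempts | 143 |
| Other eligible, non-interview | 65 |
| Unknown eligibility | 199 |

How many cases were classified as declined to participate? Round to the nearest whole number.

196

Top → 402 + 43 = 445
RR6 = 445 / D = 0.524
D = 445 / 0.524 = 849.2
Remaining denominator categories sum to 653
declined to participate = 849.2 − 653 ≈ 196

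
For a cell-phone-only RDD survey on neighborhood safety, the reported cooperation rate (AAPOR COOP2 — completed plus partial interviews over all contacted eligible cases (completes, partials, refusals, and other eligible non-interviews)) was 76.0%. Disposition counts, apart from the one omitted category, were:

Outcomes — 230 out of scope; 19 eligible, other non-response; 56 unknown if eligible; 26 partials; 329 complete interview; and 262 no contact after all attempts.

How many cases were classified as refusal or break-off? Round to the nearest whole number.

93

Num: 329 + 26 = 355
COOP2 = 355 / D = 0.760
D = 355 / 0.760 = 467.1
Other denominator terms total 374
refusal or break-off = 467.1 − 374 ≈ 93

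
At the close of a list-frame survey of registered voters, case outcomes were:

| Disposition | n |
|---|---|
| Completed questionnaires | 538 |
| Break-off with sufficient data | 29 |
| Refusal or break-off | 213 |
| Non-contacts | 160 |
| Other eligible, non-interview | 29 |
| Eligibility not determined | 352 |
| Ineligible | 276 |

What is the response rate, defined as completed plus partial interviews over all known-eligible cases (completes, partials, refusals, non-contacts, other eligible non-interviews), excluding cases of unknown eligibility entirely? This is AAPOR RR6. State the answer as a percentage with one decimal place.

Numerator → 538 + 29 = 567
Denom → 538 + 29 + 213 + 160 + 29 = 969
RR6 = 567 / 969 = 0.5851

58.5%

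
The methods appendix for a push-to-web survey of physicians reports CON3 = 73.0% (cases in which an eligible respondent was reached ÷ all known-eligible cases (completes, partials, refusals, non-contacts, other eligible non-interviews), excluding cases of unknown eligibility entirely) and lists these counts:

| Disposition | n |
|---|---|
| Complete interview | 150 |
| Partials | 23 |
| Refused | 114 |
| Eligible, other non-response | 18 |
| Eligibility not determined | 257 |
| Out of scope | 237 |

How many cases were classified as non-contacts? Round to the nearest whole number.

Top → 150 + 23 + 114 + 18 = 305
CON3 = 305 / D = 0.730
D = 305 / 0.730 = 417.8
Other denominator terms total 305
non-contacts = 417.8 − 305 ≈ 113

113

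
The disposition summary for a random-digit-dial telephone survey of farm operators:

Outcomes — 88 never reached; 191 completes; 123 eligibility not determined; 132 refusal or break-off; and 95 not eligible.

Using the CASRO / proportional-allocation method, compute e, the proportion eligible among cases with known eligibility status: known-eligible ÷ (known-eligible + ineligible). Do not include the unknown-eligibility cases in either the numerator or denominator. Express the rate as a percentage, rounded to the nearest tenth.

81.2%

Known eligible: 191 + 132 + 88 = 411
e = 411 / (411 + 95) = 411 / 506 = 0.8123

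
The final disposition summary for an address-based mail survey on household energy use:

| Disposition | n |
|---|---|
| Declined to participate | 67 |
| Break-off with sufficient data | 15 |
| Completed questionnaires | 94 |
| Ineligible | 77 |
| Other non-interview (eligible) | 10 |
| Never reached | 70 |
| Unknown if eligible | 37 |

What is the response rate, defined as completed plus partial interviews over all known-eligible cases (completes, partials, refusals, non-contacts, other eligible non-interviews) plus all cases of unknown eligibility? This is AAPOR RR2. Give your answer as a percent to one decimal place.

Numerator → 94 + 15 = 109
Base → 94 + 15 + 67 + 70 + 10 + 37 = 293
RR2 = 109 / 293 = 0.3720

37.2%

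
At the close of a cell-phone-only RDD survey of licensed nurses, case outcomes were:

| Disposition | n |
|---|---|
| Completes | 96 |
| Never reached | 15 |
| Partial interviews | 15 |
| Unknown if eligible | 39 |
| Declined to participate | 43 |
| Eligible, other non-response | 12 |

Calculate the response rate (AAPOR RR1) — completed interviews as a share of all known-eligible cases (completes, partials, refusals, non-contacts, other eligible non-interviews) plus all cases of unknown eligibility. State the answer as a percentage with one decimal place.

Numerator: 96
Denom: 96 + 15 + 43 + 15 + 12 + 39 = 220
RR1 = 96 / 220 = 0.4364

43.6%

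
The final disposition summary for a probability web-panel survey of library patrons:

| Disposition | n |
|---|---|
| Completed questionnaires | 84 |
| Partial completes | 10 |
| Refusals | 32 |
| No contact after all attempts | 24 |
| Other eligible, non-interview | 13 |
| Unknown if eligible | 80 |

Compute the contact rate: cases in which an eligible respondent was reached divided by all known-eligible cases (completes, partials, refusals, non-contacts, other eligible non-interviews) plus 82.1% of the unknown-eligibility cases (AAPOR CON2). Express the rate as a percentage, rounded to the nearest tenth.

60.8%

Num: 84 + 10 + 32 + 13 = 139
Determined eligible: 84 + 10 + 32 + 24 + 13 = 163
Eligible share of unknowns: 0.8210 × 80 = 65.68
Denominator: 163 + 65.68 = 228.68
CON2 = 139 / 228.68 = 0.6078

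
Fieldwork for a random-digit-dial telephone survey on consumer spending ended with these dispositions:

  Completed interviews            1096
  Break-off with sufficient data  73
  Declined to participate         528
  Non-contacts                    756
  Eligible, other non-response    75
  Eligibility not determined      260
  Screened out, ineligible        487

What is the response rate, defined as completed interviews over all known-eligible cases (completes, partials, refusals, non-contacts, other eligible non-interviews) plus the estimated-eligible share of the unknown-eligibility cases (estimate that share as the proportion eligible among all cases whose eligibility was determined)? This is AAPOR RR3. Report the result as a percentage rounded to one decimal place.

Num: 1096
Known eligible: 1096 + 73 + 528 + 756 + 75 = 2528
e = 2528 / (2528 + 487) = 2528 / 3015 = 0.8385
Eligible share of unknowns: 0.8385 × 260 = 218.01
Denom: 2528 + 218.01 = 2746.01
RR3 = 1096 / 2746.01 = 0.3991

39.9%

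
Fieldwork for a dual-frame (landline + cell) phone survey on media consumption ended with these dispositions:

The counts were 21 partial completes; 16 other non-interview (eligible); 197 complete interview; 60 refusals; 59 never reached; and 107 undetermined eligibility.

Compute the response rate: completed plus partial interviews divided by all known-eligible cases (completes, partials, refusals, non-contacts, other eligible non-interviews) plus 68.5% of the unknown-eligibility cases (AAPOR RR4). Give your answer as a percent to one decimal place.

51.1%

Numerator: 197 + 21 = 218
Determined eligible: 197 + 21 + 60 + 59 + 16 = 353
Estimated eligible among unknowns: 0.6850 × 107 = 73.30
Denom: 353 + 73.30 = 426.30
RR4 = 218 / 426.30 = 0.5114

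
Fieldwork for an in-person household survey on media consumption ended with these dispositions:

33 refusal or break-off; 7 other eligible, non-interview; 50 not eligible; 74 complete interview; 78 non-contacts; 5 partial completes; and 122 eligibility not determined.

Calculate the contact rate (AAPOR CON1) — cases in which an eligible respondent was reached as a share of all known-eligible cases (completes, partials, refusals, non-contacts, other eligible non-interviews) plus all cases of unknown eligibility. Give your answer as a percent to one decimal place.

Top: 74 + 5 + 33 + 7 = 119
Denominator: 74 + 5 + 33 + 78 + 7 + 122 = 319
CON1 = 119 / 319 = 0.3730

37.3%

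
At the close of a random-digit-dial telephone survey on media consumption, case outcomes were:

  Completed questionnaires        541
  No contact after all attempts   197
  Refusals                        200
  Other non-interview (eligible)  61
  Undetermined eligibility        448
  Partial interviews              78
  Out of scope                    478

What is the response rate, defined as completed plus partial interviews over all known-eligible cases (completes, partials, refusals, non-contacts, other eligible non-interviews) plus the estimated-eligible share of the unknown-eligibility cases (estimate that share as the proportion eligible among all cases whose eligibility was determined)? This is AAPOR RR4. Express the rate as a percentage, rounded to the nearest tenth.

Numerator → 541 + 78 = 619
Eligible (known) → 541 + 78 + 200 + 197 + 61 = 1077
e = 1077 / (1077 + 478) = 1077 / 1555 = 0.6926
e × U → 0.6926 × 448 = 310.28
Denom → 1077 + 310.28 = 1387.28
RR4 = 619 / 1387.28 = 0.4462

44.6%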